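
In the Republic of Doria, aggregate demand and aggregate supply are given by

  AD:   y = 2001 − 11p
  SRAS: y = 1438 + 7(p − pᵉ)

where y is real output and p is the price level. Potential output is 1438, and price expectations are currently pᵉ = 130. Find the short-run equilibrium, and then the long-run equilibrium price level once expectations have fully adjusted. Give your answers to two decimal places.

Short run: with pᵉ = 130, SRAS is y = 528 + 7p. Setting AD = SRAS gives 1473 = 18p, so p = 81.83 and y = 2001 − 11p = 1100.83.
Output 1100.83 is below potential 1438, so over time expected prices fall and SRAS shifts right until y returns to 1438.
Long run: y = 1438 on the AD curve gives 1438 = 2001 − 11p, so p = 51.18.

Short run: p = 81.83, y = 1100.83. Long run: p = 51.18.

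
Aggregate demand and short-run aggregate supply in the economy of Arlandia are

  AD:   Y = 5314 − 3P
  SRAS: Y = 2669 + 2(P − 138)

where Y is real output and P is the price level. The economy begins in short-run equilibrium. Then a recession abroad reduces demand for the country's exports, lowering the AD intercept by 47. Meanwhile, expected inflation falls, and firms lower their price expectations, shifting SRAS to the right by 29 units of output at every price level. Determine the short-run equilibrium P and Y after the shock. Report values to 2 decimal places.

P = 569.00, Y = 3560.00

After both shocks: AD is Y = 5267 − 3P and SRAS is Y = 2422 + 2P.
Setting them equal: 2845 = 5P, so P = 569.00.
Substituting into AD, Y = 3560.00.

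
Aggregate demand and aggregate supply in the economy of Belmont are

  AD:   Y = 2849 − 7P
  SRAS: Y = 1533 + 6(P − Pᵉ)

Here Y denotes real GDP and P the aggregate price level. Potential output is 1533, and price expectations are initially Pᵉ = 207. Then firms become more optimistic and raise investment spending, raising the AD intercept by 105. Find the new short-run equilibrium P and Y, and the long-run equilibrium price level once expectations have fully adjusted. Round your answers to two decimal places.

AD shifts right: new AD is Y = 2954 − 7P. With Pᵉ = 207, SRAS is Y = 291 + 6P.
Short run: 2954 − 7P = 291 + 6P gives 2663 = 13P, so P = 204.85 and Y = 2954 − 7P = 1520.08.
Y = 1520.08 is below potential 1533; expectations adjust and SRAS shifts right until Y = 1533.
Long run: on the new AD curve, 1533 = 2954 − 7P gives P = 203.00.

Short run: P = 204.85, Y = 1520.08. Long run: P = 203.00.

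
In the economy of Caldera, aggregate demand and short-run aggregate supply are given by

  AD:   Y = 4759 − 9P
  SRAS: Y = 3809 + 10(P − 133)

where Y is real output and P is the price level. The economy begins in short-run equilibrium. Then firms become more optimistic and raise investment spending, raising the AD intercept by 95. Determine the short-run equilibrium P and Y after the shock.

This is a positive demand shock: AD shifts right.
New AD: Y = 4854 − 9P.
SRAS can be written Y = 2479 + 10P.
Set AD = SRAS: 4854 − 9P = 2479 + 10P, so 2375 = 19P and P = 125.
Y = 4854 − 9·125 = 3729.

P = 125, Y = 3729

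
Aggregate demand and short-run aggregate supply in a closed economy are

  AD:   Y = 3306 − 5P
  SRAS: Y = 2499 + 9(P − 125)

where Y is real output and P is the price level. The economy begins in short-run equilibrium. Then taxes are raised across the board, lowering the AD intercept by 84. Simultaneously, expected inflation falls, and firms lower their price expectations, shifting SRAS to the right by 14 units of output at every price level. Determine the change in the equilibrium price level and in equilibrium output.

After both shocks: AD is Y = 3222 − 5P and SRAS is Y = 1388 + 9P.
Setting them equal: 1834 = 14P, so P = 131.
Y = 3222 − 5·131 = 2567.
Initially P = 138, Y = 2616, so ΔP = -7 and ΔY = -49.

ΔP = -7, ΔY = -49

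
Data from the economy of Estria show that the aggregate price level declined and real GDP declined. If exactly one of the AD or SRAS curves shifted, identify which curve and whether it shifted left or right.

P fell and Y fell. An AD shift moves P and Y in the same direction; an SRAS shift moves them in opposite directions.
Here P and Y moved in the same direction, so the AD curve shifted.
Since Y fell, AD shifted left.

AD shifted left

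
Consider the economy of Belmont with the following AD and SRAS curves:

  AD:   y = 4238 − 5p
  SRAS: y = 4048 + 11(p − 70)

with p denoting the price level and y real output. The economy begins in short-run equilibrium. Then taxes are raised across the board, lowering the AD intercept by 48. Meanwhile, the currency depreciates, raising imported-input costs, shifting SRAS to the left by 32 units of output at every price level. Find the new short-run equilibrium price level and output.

After both shocks: AD is y = 4190 − 5p and SRAS is y = 3246 + 11p.
Setting them equal: 944 = 16p, so p = 59.
y = 4190 − 5·59 = 3895.

p = 59, y = 3895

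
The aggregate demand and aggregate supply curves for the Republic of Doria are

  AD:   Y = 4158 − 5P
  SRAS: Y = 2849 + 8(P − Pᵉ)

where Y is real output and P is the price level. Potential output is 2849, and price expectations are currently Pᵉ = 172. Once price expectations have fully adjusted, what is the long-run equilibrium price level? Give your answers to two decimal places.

Long-run P = 261.80

Short run: with Pᵉ = 172, SRAS is Y = 1473 + 8P. Setting AD = SRAS gives 2685 = 13P, so P = 206.54 and Y = 4158 − 5P = 3125.31.
Output 3125.31 is above potential 2849, so over time expected prices rise and SRAS shifts left until Y returns to 2849.
Long run: Y = 2849 on the AD curve gives 2849 = 4158 − 5P, so P = 261.80.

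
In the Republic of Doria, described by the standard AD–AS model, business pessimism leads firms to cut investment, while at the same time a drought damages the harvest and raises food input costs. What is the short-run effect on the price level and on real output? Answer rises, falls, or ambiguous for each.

The first event is a negative demand shock: AD shifts left, which by itself pushes P down and Y down.
The second is an adverse supply shock: SRAS shifts left, which by itself pushes P up and Y down.
The two shocks push P in opposite directions, so the effect on P is ambiguous. Both shocks push Y down, so Y falls.

Price level: ambiguous; output: falls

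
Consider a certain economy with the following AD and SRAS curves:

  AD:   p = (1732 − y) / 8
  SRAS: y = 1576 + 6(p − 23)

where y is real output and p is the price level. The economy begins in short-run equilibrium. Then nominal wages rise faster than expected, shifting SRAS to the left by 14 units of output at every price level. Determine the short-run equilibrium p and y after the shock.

p = 22, y = 1556

This is a negative supply shock: SRAS shifts left.
New SRAS: y = 1424 + 6p.
Set AD = SRAS: 1732 − 8p = 1424 + 6p, so 308 = 14p and p = 22.
y = 1732 − 8·22 = 1556.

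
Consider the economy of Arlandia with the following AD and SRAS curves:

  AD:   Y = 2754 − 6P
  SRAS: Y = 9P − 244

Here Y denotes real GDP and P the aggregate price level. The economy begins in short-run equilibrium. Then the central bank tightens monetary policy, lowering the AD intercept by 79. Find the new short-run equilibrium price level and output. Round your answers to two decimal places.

This is a negative demand shock: AD shifts left.
New AD: Y = 2675 − 6P.
Set AD = SRAS: 2675 − 6P = 9P − 244, so 2919 = 15P and P = 194.60.
Substituting into AD, Y = 1507.40.

P = 194.60, Y = 1507.40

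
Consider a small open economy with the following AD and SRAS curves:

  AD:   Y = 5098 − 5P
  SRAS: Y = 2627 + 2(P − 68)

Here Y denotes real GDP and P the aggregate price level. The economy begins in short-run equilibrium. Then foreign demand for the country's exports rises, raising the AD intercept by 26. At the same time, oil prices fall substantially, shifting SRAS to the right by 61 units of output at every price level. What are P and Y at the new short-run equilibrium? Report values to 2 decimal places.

After both shocks: AD is Y = 5124 − 5P and SRAS is Y = 2552 + 2P.
Setting them equal: 2572 = 7P, so P = 367.43.
Substituting into AD, Y = 3286.86.

P = 367.43, Y = 3286.86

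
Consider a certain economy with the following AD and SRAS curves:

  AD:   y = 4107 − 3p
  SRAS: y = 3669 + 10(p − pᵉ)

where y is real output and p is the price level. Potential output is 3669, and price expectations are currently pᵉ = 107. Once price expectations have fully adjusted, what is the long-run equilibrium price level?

Short run: with pᵉ = 107, SRAS is y = 2599 + 10p. Setting AD = SRAS gives 1508 = 13p, so p = 116 and y = 4107 − 3·116 = 3759.
Output 3759 is above potential 3669, so over time expected prices rise and SRAS shifts left until y returns to 3669.
Long run: y = 3669 on the AD curve gives 3669 = 4107 − 3p, so p = 146.

Long-run p = 146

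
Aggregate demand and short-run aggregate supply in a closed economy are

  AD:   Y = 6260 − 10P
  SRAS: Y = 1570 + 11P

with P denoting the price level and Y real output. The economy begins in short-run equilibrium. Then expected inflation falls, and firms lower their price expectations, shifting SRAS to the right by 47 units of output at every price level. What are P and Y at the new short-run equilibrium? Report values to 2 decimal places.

P = 221.10, Y = 4049.05

This is a positive supply shock: SRAS shifts right.
New SRAS: Y = 1617 + 11P.
Set AD = SRAS: 6260 − 10P = 1617 + 11P, so 4643 = 21P and P = 221.10.
Substituting into AD, Y = 4049.05.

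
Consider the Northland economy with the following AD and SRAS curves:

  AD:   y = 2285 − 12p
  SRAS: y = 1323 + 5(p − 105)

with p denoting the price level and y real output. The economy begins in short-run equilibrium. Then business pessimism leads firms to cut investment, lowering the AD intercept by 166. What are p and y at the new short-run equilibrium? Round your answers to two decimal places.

This is a negative demand shock: AD shifts left.
New AD: y = 2119 − 12p.
SRAS can be written y = 798 + 5p.
Set AD = SRAS: 2119 − 12p = 798 + 5p, so 1321 = 17p and p = 77.71.
Substituting into AD, y = 1186.53.

p = 77.71, y = 1186.53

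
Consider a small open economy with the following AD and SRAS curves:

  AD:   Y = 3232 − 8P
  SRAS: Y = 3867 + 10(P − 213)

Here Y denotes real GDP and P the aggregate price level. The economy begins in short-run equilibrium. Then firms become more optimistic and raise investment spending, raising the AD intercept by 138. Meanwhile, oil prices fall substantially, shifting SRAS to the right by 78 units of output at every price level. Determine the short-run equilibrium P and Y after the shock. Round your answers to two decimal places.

P = 86.39, Y = 2678.89

After both shocks: AD is Y = 3370 − 8P and SRAS is Y = 1815 + 10P.
Setting them equal: 1555 = 18P, so P = 86.39.
Substituting into AD, Y = 2678.89.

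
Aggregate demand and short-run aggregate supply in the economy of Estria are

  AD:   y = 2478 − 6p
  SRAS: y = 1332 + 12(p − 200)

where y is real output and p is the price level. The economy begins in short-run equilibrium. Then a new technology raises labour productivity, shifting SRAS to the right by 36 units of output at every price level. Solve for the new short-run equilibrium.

p = 195, y = 1308

This is a positive supply shock: SRAS shifts right.
New SRAS: y = 12p − 1032.
Set AD = SRAS: 2478 − 6p = 12p − 1032, so 3510 = 18p and p = 195.
y = 2478 − 6·195 = 1308.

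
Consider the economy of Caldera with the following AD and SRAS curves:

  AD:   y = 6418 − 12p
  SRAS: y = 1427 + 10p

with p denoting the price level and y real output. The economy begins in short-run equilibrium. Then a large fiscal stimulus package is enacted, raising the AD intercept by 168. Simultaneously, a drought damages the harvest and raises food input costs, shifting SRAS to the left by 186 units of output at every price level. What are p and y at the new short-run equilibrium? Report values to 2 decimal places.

After both shocks: AD is y = 6586 − 12p and SRAS is y = 1241 + 10p.
Setting them equal: 5345 = 22p, so p = 242.95.
Substituting into AD, y = 3670.55.

p = 242.95, y = 3670.55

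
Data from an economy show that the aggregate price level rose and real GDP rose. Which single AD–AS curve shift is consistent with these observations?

AD shifted right

P rose and Y rose. An AD shift moves P and Y in the same direction; an SRAS shift moves them in opposite directions.
Here P and Y moved in the same direction, so the AD curve shifted.
Since Y rose, AD shifted right.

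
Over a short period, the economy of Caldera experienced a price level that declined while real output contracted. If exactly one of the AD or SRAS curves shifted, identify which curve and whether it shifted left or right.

AD shifted left

P fell and Y fell. An AD shift moves P and Y in the same direction; an SRAS shift moves them in opposite directions.
Here P and Y moved in the same direction, so the AD curve shifted.
Since Y fell, AD shifted left.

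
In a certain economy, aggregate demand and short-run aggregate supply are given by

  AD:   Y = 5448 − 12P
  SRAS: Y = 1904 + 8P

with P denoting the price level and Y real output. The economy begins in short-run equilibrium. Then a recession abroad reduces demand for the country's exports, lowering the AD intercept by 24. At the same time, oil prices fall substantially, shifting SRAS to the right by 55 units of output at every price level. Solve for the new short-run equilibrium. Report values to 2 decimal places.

P = 173.25, Y = 3345.00

After both shocks: AD is Y = 5424 − 12P and SRAS is Y = 1959 + 8P.
Setting them equal: 3465 = 20P, so P = 173.25.
Substituting into AD, Y = 3345.00.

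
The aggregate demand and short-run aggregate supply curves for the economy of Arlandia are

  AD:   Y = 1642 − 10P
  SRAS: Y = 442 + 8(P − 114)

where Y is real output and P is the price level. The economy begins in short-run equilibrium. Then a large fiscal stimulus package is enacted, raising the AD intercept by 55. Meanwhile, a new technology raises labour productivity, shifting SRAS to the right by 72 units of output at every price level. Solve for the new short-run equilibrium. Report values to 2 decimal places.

P = 116.39, Y = 533.11

After both shocks: AD is Y = 1697 − 10P and SRAS is Y = 8P − 398.
Setting them equal: 2095 = 18P, so P = 116.39.
Substituting into AD, Y = 533.11.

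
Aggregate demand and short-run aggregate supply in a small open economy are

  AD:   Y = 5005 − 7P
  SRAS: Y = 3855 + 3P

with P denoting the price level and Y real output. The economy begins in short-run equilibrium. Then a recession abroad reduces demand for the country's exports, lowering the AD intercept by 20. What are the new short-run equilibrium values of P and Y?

This is a negative demand shock: AD shifts left.
New AD: Y = 4985 − 7P.
Set AD = SRAS: 4985 − 7P = 3855 + 3P, so 1130 = 10P and P = 113.
Y = 4985 − 7·113 = 4194.

P = 113, Y = 4194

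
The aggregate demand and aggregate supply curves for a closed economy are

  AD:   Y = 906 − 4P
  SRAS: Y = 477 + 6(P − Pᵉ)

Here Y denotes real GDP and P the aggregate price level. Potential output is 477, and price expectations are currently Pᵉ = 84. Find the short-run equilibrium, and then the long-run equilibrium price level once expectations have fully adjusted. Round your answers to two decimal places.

Short run: P = 93.30, Y = 532.80. Long run: P = 107.25.

Short run: with Pᵉ = 84, SRAS is Y = 6P − 27. Setting AD = SRAS gives 933 = 10P, so P = 93.30 and Y = 906 − 4P = 532.80.
Output 532.80 is above potential 477, so over time expected prices rise and SRAS shifts left until Y returns to 477.
Long run: Y = 477 on the AD curve gives 477 = 906 − 4P, so P = 107.25.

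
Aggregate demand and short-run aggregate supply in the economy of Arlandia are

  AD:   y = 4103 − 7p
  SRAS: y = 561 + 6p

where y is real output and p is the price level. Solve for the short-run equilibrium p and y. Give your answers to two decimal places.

p = 272.46, y = 2195.77

Set AD = SRAS: 4103 − 7p = 561 + 6p, so 3542 = 13p and p = 272.46.
Substituting into AD, y = 4103 − 7p = 2195.77.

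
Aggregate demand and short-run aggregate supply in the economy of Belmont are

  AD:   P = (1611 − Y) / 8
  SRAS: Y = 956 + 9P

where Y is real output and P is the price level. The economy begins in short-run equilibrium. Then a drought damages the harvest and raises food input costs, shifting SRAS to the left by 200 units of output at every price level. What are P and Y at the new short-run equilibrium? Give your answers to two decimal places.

P = 50.29, Y = 1208.65

This is a negative supply shock: SRAS shifts left.
New SRAS: Y = 756 + 9P.
Set AD = SRAS: 1611 − 8P = 756 + 9P, so 855 = 17P and P = 50.29.
Substituting into AD, Y = 1208.65.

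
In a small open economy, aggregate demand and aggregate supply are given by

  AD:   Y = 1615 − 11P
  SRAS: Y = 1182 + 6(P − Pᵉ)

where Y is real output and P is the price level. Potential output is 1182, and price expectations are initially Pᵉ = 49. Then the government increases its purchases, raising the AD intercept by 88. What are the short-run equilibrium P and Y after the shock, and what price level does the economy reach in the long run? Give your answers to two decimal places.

AD shifts right: new AD is Y = 1703 − 11P. With Pᵉ = 49, SRAS is Y = 888 + 6P.
Short run: 1703 − 11P = 888 + 6P gives 815 = 17P, so P = 47.94 and Y = 1703 − 11P = 1175.65.
Y = 1175.65 is below potential 1182; expectations adjust and SRAS shifts right until Y = 1182.
Long run: on the new AD curve, 1182 = 1703 − 11P gives P = 47.36.

Short run: P = 47.94, Y = 1175.65. Long run: P = 47.36.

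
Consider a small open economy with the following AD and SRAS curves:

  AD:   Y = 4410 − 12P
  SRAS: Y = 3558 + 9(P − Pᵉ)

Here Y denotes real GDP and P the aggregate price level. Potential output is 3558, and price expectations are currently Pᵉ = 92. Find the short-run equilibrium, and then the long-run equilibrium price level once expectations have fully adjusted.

Short run: P = 80, Y = 3450. Long run: P = 71.

Short run: with Pᵉ = 92, SRAS is Y = 2730 + 9P. Setting AD = SRAS gives 1680 = 21P, so P = 80 and Y = 4410 − 12·80 = 3450.
Output 3450 is below potential 3558, so over time expected prices fall and SRAS shifts right until Y returns to 3558.
Long run: Y = 3558 on the AD curve gives 3558 = 4410 − 12P, so P = 71.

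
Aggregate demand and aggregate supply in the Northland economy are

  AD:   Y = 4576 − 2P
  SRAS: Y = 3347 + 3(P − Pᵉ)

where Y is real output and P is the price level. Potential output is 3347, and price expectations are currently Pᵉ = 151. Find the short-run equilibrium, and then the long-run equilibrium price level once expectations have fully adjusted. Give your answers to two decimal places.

Short run: P = 336.40, Y = 3903.20. Long run: P = 614.50.

Short run: with Pᵉ = 151, SRAS is Y = 2894 + 3P. Setting AD = SRAS gives 1682 = 5P, so P = 336.40 and Y = 4576 − 2P = 3903.20.
Output 3903.20 is above potential 3347, so over time expected prices rise and SRAS shifts left until Y returns to 3347.
Long run: Y = 3347 on the AD curve gives 3347 = 4576 − 2P, so P = 614.50.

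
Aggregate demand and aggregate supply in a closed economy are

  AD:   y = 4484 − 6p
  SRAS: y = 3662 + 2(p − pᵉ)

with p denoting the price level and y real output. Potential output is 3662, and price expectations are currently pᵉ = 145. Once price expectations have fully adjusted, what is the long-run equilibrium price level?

Short run: with pᵉ = 145, SRAS is y = 3372 + 2p. Setting AD = SRAS gives 1112 = 8p, so p = 139 and y = 4484 − 6·139 = 3650.
Output 3650 is below potential 3662, so over time expected prices fall and SRAS shifts right until y returns to 3662.
Long run: y = 3662 on the AD curve gives 3662 = 4484 − 6p, so p = 137.

Long-run p = 137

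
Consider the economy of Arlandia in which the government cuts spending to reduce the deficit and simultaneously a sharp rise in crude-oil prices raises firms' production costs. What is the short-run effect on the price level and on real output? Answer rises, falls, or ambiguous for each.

Price level: ambiguous; output: falls

The first event is a negative demand shock: AD shifts left, which by itself pushes P down and Y down.
The second is an adverse supply shock: SRAS shifts left, which by itself pushes P up and Y down.
The two shocks push P in opposite directions, so the effect on P is ambiguous. Both shocks push Y down, so Y falls.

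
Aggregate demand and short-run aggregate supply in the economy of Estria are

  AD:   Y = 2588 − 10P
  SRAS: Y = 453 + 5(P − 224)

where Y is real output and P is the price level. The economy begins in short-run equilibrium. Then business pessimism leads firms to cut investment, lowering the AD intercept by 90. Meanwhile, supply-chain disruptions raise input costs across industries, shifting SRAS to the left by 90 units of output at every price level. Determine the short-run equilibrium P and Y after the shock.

P = 217, Y = 328

After both shocks: AD is Y = 2498 − 10P and SRAS is Y = 5P − 757.
Setting them equal: 3255 = 15P, so P = 217.
Y = 2498 − 10·217 = 328.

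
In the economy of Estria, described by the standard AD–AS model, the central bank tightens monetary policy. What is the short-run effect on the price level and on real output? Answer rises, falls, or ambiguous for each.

Price level: falls; output: falls

This is a negative demand shock: AD shifts left.
Moving along the upward-sloping SRAS curve, P falls and Y falls.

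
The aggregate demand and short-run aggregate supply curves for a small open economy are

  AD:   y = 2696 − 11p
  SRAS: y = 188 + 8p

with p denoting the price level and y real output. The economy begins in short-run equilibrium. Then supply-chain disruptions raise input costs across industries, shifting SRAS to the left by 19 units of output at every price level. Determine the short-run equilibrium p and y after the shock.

This is a negative supply shock: SRAS shifts left.
New SRAS: y = 169 + 8p.
Set AD = SRAS: 2696 − 11p = 169 + 8p, so 2527 = 19p and p = 133.
y = 2696 − 11·133 = 1233.

p = 133, y = 1233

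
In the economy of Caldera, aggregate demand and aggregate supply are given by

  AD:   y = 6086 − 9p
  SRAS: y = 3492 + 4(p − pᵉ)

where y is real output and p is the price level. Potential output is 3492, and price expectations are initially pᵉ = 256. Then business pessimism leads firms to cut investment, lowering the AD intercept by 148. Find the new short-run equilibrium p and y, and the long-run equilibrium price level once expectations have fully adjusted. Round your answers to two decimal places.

Short run: p = 266.92, y = 3535.69. Long run: p = 271.78.

AD shifts left: new AD is y = 5938 − 9p. With pᵉ = 256, SRAS is y = 2468 + 4p.
Short run: 5938 − 9p = 2468 + 4p gives 3470 = 13p, so p = 266.92 and y = 5938 − 9p = 3535.69.
y = 3535.69 is above potential 3492; expectations adjust and SRAS shifts left until y = 3492.
Long run: on the new AD curve, 3492 = 5938 − 9p gives p = 271.78.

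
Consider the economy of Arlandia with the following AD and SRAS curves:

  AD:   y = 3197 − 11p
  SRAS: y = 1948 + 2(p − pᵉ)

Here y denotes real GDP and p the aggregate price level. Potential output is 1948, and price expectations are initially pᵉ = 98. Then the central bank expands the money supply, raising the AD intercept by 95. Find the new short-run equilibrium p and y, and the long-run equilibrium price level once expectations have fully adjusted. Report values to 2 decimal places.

AD shifts right: new AD is y = 3292 − 11p. With pᵉ = 98, SRAS is y = 1752 + 2p.
Short run: 3292 − 11p = 1752 + 2p gives 1540 = 13p, so p = 118.46 and y = 3292 − 11p = 1988.92.
y = 1988.92 is above potential 1948; expectations adjust and SRAS shifts left until y = 1948.
Long run: on the new AD curve, 1948 = 3292 − 11p gives p = 122.18.

Short run: p = 118.46, y = 1988.92. Long run: p = 122.18.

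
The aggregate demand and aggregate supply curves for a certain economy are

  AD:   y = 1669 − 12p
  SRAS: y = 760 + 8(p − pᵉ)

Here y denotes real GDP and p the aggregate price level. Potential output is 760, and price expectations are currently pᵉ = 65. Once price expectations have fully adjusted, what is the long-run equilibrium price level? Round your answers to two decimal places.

Long-run p = 75.75

Short run: with pᵉ = 65, SRAS is y = 240 + 8p. Setting AD = SRAS gives 1429 = 20p, so p = 71.45 and y = 1669 − 12p = 811.60.
Output 811.60 is above potential 760, so over time expected prices rise and SRAS shifts left until y returns to 760.
Long run: y = 760 on the AD curve gives 760 = 1669 − 12p, so p = 75.75.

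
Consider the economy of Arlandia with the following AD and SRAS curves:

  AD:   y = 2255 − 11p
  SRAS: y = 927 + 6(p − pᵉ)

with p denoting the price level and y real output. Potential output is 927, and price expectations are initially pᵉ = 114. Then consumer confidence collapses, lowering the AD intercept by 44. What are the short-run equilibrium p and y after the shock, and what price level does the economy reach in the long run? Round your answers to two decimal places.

Short run: p = 115.76, y = 937.59. Long run: p = 116.73.

AD shifts left: new AD is y = 2211 − 11p. With pᵉ = 114, SRAS is y = 243 + 6p.
Short run: 2211 − 11p = 243 + 6p gives 1968 = 17p, so p = 115.76 and y = 2211 − 11p = 937.59.
y = 937.59 is above potential 927; expectations adjust and SRAS shifts left until y = 927.
Long run: on the new AD curve, 927 = 2211 − 11p gives p = 116.73.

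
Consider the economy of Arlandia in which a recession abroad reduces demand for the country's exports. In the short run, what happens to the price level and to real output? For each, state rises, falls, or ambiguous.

Price level: falls; output: falls

This is a negative demand shock: AD shifts left.
Moving along the upward-sloping SRAS curve, P falls and Y falls.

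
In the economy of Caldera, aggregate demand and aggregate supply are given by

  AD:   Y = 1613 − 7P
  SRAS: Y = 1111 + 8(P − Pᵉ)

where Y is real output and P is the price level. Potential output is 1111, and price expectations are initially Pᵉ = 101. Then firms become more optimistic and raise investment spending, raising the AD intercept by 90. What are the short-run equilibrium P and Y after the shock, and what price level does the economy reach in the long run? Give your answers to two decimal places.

Short run: P = 93.33, Y = 1049.67. Long run: P = 84.57.

AD shifts right: new AD is Y = 1703 − 7P. With Pᵉ = 101, SRAS is Y = 303 + 8P.
Short run: 1703 − 7P = 303 + 8P gives 1400 = 15P, so P = 93.33 and Y = 1703 − 7P = 1049.67.
Y = 1049.67 is below potential 1111; expectations adjust and SRAS shifts right until Y = 1111.
Long run: on the new AD curve, 1111 = 1703 − 7P gives P = 84.57.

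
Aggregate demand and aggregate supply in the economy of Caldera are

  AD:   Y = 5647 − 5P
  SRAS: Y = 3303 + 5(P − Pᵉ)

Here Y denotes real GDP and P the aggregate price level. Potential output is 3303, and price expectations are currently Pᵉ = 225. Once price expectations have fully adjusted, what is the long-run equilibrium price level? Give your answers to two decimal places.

Short run: with Pᵉ = 225, SRAS is Y = 2178 + 5P. Setting AD = SRAS gives 3469 = 10P, so P = 346.90 and Y = 5647 − 5P = 3912.50.
Output 3912.50 is above potential 3303, so over time expected prices rise and SRAS shifts left until Y returns to 3303.
Long run: Y = 3303 on the AD curve gives 3303 = 5647 − 5P, so P = 468.80.

Long-run P = 468.80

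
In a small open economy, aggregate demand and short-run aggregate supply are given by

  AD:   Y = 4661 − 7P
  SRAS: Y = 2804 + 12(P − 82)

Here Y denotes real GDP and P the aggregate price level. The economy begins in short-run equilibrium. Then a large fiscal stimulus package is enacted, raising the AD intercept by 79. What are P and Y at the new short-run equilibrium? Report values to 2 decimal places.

This is a positive demand shock: AD shifts right.
New AD: Y = 4740 − 7P.
SRAS can be written Y = 1820 + 12P.
Set AD = SRAS: 4740 − 7P = 1820 + 12P, so 2920 = 19P and P = 153.68.
Substituting into AD, Y = 3664.21.

P = 153.68, Y = 3664.21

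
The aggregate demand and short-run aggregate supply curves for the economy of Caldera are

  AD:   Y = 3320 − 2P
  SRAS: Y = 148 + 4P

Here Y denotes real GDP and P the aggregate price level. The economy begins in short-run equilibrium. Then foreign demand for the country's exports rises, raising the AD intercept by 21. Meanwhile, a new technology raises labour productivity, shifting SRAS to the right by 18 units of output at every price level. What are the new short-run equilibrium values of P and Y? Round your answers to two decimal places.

P = 529.17, Y = 2282.67

After both shocks: AD is Y = 3341 − 2P and SRAS is Y = 166 + 4P.
Setting them equal: 3175 = 6P, so P = 529.17.
Substituting into AD, Y = 2282.67.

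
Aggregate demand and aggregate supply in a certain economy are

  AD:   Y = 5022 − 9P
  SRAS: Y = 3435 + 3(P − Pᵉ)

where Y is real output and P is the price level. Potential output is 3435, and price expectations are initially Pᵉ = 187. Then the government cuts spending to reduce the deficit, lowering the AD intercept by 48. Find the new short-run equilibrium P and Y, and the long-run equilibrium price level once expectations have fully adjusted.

Short run: P = 175, Y = 3399. Long run: P = 171.

AD shifts left: new AD is Y = 4974 − 9P. With Pᵉ = 187, SRAS is Y = 2874 + 3P.
Short run: 4974 − 9P = 2874 + 3P gives 2100 = 12P, so P = 175 and Y = 4974 − 9·175 = 3399.
Y = 3399 is below potential 3435; expectations adjust and SRAS shifts right until Y = 3435.
Long run: on the new AD curve, 3435 = 4974 − 9P gives P = 171.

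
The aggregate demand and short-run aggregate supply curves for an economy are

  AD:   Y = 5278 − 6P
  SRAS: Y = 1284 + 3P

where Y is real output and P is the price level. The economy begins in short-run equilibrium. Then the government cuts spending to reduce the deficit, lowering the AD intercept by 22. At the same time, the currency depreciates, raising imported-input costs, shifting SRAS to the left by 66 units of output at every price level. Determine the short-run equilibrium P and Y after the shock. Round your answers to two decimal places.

After both shocks: AD is Y = 5256 − 6P and SRAS is Y = 1218 + 3P.
Setting them equal: 4038 = 9P, so P = 448.67.
Substituting into AD, Y = 2564.00.

P = 448.67, Y = 2564.00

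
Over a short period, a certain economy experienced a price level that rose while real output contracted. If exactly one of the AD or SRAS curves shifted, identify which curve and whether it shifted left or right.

SRAS shifted left

P rose and Y fell. An AD shift moves P and Y in the same direction; an SRAS shift moves them in opposite directions.
Here P and Y moved in opposite directions, so the SRAS curve shifted.
Since Y fell, SRAS shifted left.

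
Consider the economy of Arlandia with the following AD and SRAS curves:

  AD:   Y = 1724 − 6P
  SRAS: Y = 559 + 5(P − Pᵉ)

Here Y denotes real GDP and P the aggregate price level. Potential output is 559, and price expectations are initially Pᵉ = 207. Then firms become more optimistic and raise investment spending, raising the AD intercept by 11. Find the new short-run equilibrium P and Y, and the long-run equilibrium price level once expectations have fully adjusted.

Short run: P = 201, Y = 529. Long run: P = 196.

AD shifts right: new AD is Y = 1735 − 6P. With Pᵉ = 207, SRAS is Y = 5P − 476.
Short run: 1735 − 6P = 5P − 476 gives 2211 = 11P, so P = 201 and Y = 1735 − 6·201 = 529.
Y = 529 is below potential 559; expectations adjust and SRAS shifts right until Y = 559.
Long run: on the new AD curve, 559 = 1735 − 6P gives P = 196.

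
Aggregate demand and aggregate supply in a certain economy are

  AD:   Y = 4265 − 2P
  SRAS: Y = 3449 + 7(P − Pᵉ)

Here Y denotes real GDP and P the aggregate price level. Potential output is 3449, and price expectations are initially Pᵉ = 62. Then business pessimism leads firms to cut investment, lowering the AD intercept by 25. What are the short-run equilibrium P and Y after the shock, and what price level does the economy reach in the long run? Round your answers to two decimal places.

Short run: P = 136.11, Y = 3967.78. Long run: P = 395.50.

AD shifts left: new AD is Y = 4240 − 2P. With Pᵉ = 62, SRAS is Y = 3015 + 7P.
Short run: 4240 − 2P = 3015 + 7P gives 1225 = 9P, so P = 136.11 and Y = 4240 − 2P = 3967.78.
Y = 3967.78 is above potential 3449; expectations adjust and SRAS shifts left until Y = 3449.
Long run: on the new AD curve, 3449 = 4240 − 2P gives P = 395.50.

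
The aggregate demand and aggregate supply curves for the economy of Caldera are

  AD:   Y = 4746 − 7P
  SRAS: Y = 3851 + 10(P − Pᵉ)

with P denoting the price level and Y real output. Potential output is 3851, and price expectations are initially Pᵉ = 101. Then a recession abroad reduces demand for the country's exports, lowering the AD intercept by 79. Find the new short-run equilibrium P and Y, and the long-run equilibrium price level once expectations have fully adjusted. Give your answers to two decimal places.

Short run: P = 107.41, Y = 3915.12. Long run: P = 116.57.

AD shifts left: new AD is Y = 4667 − 7P. With Pᵉ = 101, SRAS is Y = 2841 + 10P.
Short run: 4667 − 7P = 2841 + 10P gives 1826 = 17P, so P = 107.41 and Y = 4667 − 7P = 3915.12.
Y = 3915.12 is above potential 3851; expectations adjust and SRAS shifts left until Y = 3851.
Long run: on the new AD curve, 3851 = 4667 − 7P gives P = 116.57.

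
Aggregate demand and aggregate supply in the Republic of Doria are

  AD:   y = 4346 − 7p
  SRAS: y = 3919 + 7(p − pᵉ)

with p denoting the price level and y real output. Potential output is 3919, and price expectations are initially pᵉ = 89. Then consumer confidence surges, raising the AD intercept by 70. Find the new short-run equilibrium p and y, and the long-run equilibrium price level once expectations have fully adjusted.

AD shifts right: new AD is y = 4416 − 7p. With pᵉ = 89, SRAS is y = 3296 + 7p.
Short run: 4416 − 7p = 3296 + 7p gives 1120 = 14p, so p = 80 and y = 4416 − 7·80 = 3856.
y = 3856 is below potential 3919; expectations adjust and SRAS shifts right until y = 3919.
Long run: on the new AD curve, 3919 = 4416 − 7p gives p = 71.

Short run: p = 80, y = 3856. Long run: p = 71.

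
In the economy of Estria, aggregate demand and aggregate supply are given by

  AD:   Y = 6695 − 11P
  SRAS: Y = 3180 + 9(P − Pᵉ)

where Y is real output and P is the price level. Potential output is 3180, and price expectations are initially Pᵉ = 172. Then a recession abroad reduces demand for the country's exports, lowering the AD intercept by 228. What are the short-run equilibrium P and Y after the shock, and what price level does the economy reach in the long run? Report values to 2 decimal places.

AD shifts left: new AD is Y = 6467 − 11P. With Pᵉ = 172, SRAS is Y = 1632 + 9P.
Short run: 6467 − 11P = 1632 + 9P gives 4835 = 20P, so P = 241.75 and Y = 6467 − 11P = 3807.75.
Y = 3807.75 is above potential 3180; expectations adjust and SRAS shifts left until Y = 3180.
Long run: on the new AD curve, 3180 = 6467 − 11P gives P = 298.82.

Short run: P = 241.75, Y = 3807.75. Long run: P = 298.82.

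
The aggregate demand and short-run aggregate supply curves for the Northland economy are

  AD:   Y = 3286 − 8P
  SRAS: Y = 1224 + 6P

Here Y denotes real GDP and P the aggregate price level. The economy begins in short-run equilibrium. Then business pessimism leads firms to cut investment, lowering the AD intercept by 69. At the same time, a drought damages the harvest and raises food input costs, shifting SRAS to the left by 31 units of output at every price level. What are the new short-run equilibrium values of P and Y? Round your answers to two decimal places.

P = 144.57, Y = 2060.43

After both shocks: AD is Y = 3217 − 8P and SRAS is Y = 1193 + 6P.
Setting them equal: 2024 = 14P, so P = 144.57.
Substituting into AD, Y = 2060.43.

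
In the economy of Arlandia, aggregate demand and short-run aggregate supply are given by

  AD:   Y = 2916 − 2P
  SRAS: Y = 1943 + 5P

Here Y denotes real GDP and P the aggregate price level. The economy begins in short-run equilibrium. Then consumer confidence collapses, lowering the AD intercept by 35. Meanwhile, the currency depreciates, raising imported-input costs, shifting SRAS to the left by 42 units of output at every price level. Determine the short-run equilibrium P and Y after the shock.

P = 140, Y = 2601

After both shocks: AD is Y = 2881 − 2P and SRAS is Y = 1901 + 5P.
Setting them equal: 980 = 7P, so P = 140.
Y = 2881 − 2·140 = 2601.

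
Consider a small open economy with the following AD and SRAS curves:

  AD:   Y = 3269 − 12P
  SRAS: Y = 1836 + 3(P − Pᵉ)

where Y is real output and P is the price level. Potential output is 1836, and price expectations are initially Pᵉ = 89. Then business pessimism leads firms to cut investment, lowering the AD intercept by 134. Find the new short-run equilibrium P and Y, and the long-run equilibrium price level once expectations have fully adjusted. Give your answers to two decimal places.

Short run: P = 104.40, Y = 1882.20. Long run: P = 108.25.

AD shifts left: new AD is Y = 3135 − 12P. With Pᵉ = 89, SRAS is Y = 1569 + 3P.
Short run: 3135 − 12P = 1569 + 3P gives 1566 = 15P, so P = 104.40 and Y = 3135 − 12P = 1882.20.
Y = 1882.20 is above potential 1836; expectations adjust and SRAS shifts left until Y = 1836.
Long run: on the new AD curve, 1836 = 3135 − 12P gives P = 108.25.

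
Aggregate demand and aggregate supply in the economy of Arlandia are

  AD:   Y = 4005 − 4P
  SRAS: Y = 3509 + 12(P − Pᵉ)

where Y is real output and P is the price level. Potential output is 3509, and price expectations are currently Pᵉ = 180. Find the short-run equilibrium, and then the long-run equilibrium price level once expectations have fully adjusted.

Short run: P = 166, Y = 3341. Long run: P = 124.

Short run: with Pᵉ = 180, SRAS is Y = 1349 + 12P. Setting AD = SRAS gives 2656 = 16P, so P = 166 and Y = 4005 − 4·166 = 3341.
Output 3341 is below potential 3509, so over time expected prices fall and SRAS shifts right until Y returns to 3509.
Long run: Y = 3509 on the AD curve gives 3509 = 4005 − 4P, so P = 124.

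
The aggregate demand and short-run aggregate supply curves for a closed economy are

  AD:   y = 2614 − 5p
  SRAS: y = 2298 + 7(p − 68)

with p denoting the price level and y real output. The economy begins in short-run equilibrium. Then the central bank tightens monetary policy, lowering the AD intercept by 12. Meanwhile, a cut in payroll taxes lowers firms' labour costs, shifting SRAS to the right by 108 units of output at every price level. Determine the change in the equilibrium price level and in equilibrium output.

Δp = -10, Δy = +38

After both shocks: AD is y = 2602 − 5p and SRAS is y = 1930 + 7p.
Setting them equal: 672 = 12p, so p = 56.
y = 2602 − 5·56 = 2322.
Initially p = 66, y = 2284, so Δp = -10 and Δy = +38.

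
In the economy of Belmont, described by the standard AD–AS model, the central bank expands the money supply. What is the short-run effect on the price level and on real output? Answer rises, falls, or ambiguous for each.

Price level: rises; output: rises

This is a positive demand shock: AD shifts right.
Moving along the upward-sloping SRAS curve, P rises and Y rises.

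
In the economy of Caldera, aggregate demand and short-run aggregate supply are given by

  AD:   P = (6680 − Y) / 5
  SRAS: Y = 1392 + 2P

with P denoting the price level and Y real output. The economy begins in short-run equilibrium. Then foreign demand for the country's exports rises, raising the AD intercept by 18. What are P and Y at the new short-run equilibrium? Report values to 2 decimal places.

This is a positive demand shock: AD shifts right.
New AD: Y = 6698 − 5P.
Set AD = SRAS: 6698 − 5P = 1392 + 2P, so 5306 = 7P and P = 758.00.
Substituting into AD, Y = 2908.00.

P = 758.00, Y = 2908.00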